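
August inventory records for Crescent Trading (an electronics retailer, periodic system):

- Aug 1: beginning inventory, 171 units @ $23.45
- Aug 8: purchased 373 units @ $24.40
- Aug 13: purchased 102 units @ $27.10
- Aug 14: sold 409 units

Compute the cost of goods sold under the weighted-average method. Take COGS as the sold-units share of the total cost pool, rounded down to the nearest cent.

COGS = $10,051.11

Aug 14, sell 409: 409/646 × $15,875.35 → $10,051.11
Ending inventory (cost pool remaining) = $5,824.24
Check: goods available $15,875.35 = COGS $10,051.11 + ending $5,824.24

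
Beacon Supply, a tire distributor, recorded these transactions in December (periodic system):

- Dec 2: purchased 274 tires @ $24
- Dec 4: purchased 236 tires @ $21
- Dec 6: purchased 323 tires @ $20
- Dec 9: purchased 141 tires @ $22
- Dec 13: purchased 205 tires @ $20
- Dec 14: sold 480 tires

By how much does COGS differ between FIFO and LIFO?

$1,020

FIFO COGS: 274 @ $24 + 206 @ $21 = $10,902
LIFO COGS: 205 @ $20 + 141 @ $22 + 134 @ $20 = $9,882
Difference = |$10,902 − $9,882| = $1,020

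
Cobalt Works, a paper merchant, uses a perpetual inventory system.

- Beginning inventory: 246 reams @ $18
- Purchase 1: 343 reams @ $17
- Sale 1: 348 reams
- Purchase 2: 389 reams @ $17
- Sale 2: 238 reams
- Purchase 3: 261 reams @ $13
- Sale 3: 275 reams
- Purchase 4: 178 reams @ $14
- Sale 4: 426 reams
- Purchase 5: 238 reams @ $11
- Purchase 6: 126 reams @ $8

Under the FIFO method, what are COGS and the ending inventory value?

COGS = $20,937; ending inventory = $5,446

Sale 1 (348) [FIFO — oldest first]: 246 @ $18 + 102 @ $17 = $6,162
Sale 2 (238) [FIFO — oldest first]: 238 @ $17 = $4,046
Sale 3 (275) [FIFO — oldest first]: 3 @ $17 + 272 @ $17 = $4,675
Sale 4 (426) [FIFO — oldest first]: 117 @ $17 + 261 @ $13 + 48 @ $14 = $6,054
Total COGS = $6,162 + $4,046 + $4,675 + $6,054 = $20,937
Ending inventory: 130 @ $14 + 238 @ $11 + 126 @ $8 = $5,446
Check: goods available $26,383 = COGS $20,937 + ending $5,446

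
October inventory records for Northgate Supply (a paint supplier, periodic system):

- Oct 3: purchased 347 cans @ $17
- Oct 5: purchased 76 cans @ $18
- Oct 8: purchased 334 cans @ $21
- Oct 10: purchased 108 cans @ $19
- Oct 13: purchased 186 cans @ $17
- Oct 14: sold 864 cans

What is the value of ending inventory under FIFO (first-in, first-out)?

Oct 14, 864 sold [FIFO — oldest first]: 347 @ $17 + 76 @ $18 + 334 @ $21 + 107 @ $19 = $16,314
Ending inventory: 1 @ $19 + 186 @ $17 = $3,181

Ending inventory = $3,181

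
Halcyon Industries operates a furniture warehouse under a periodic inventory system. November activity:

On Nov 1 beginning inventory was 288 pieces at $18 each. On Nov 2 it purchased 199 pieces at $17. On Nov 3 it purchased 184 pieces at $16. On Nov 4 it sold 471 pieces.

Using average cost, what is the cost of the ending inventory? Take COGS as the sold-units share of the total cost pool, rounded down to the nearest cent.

Nov 4, sell 471: 471/671 × $11,511.00 → $8,080.00
Ending inventory (cost pool remaining) = $3,431.00
Check: goods available $11,511.00 = COGS $8,080.00 + ending $3,431.00

Ending inventory = $3,431.00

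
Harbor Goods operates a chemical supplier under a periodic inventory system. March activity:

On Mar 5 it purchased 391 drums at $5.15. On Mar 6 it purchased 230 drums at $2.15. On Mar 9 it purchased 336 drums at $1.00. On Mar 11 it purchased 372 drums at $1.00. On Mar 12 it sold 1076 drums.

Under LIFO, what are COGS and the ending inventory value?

Mar 12, 1076 sold [LIFO — newest first]: 372 @ $1.00 + 336 @ $1.00 + 230 @ $2.15 + 138 @ $5.15 = $1,913.20
Ending inventory: 253 @ $5.15 = $1,302.95

COGS = $1,913.20; ending inventory = $1,302.95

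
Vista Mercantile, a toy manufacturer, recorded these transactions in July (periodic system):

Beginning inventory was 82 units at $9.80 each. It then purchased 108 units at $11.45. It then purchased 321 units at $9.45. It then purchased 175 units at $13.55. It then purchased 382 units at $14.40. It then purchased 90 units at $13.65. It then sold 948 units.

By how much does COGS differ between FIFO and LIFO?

$727.30

FIFO COGS: 82 @ $9.80 + 108 @ $11.45 + 321 @ $9.45 + 175 @ $13.55 + 262 @ $14.40 = $11,217.70
LIFO COGS: 90 @ $13.65 + 382 @ $14.40 + 175 @ $13.55 + 301 @ $9.45 = $11,945.00
Difference = |$11,217.70 − $11,945.00| = $727.30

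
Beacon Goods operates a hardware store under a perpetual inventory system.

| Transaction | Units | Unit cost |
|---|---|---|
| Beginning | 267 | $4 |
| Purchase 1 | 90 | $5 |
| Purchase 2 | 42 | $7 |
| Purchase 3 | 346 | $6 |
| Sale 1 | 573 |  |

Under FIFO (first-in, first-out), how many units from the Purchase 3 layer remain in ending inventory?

172

Sale 1 (573) [FIFO — oldest first]: 267 @ $4 + 90 @ $5 + 42 @ $7 + 174 @ $6 = $2,856
Ending inventory: 172 @ $6 = $1,032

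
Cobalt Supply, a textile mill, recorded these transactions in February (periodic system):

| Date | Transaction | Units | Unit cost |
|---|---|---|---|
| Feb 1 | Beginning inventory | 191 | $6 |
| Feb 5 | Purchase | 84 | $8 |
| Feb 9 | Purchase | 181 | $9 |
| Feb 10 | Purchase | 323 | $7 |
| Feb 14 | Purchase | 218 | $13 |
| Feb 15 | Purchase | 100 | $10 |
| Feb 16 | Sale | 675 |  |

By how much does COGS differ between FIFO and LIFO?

FIFO COGS: 191 @ $6 + 84 @ $8 + 181 @ $9 + 219 @ $7 = $4,980
LIFO COGS: 100 @ $10 + 218 @ $13 + 323 @ $7 + 34 @ $9 = $6,401
Difference = |$4,980 − $6,401| = $1,421

$1,421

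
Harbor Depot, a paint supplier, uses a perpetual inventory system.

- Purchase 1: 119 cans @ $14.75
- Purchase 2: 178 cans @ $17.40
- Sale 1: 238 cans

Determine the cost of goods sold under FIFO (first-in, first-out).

COGS = $3,825.85

Sale 1 (238) [FIFO — oldest first]: 119 @ $14.75 + 119 @ $17.40 = $3,825.85
Ending inventory: 59 @ $17.40 = $1,026.60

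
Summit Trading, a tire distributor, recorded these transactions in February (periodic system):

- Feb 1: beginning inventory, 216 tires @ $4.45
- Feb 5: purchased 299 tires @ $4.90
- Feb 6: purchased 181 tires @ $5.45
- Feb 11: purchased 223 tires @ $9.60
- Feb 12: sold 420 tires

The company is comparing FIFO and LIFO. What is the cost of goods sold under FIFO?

COGS = $1,960.80

FIFO COGS: 216 @ $4.45 + 204 @ $4.90 = $1,960.80
LIFO COGS: 223 @ $9.60 + 181 @ $5.45 + 16 @ $4.90 = $3,205.65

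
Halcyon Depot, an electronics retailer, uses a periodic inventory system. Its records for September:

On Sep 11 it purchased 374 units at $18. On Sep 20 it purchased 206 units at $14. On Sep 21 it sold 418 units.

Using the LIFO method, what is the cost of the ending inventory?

Ending inventory = $2,916

Sep 21, 418 sold [LIFO — newest first]: 206 @ $14 + 212 @ $18 = $6,700
Ending inventory: 162 @ $18 = $2,916
Check: goods available $9,616 = COGS $6,700 + ending $2,916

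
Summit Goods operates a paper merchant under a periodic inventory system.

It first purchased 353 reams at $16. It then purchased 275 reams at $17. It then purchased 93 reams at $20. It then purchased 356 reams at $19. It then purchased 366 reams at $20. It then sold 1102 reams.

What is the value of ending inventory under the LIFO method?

Ending inventory = $5,456

Sale 1 (1102) [LIFO — newest first]: 366 @ $20 + 356 @ $19 + 93 @ $20 + 275 @ $17 + 12 @ $16 = $20,811
Ending inventory: 341 @ $16 = $5,456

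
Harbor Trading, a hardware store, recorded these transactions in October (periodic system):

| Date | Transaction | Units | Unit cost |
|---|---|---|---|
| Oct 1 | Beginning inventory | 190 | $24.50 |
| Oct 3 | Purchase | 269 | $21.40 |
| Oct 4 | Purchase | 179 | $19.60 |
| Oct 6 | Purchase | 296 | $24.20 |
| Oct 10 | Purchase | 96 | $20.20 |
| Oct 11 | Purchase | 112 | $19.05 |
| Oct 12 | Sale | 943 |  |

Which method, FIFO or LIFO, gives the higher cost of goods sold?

FIFO COGS: 190 @ $24.50 + 269 @ $21.40 + 179 @ $19.60 + 296 @ $24.20 + 9 @ $20.20 = $21,265.00
LIFO COGS: 112 @ $19.05 + 96 @ $20.20 + 296 @ $24.20 + 179 @ $19.60 + 260 @ $21.40 = $20,308.40

FIFO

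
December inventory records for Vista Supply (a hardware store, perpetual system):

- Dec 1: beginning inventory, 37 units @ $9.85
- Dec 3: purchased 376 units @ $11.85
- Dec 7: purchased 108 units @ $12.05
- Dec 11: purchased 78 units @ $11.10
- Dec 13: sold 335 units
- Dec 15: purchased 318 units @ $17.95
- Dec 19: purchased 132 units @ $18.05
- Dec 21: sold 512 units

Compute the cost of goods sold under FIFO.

COGS = $11,438.85

Dec 13, 335 sold [FIFO — oldest first]: 37 @ $9.85 + 298 @ $11.85 = $3,895.75
Dec 21, 512 sold [FIFO — oldest first]: 78 @ $11.85 + 108 @ $12.05 + 78 @ $11.10 + 248 @ $17.95 = $7,543.10
Total COGS = $3,895.75 + $7,543.10 = $11,438.85
Ending inventory: 70 @ $17.95 + 132 @ $18.05 = $3,639.10
Check: goods available $15,077.95 = COGS $11,438.85 + ending $3,639.10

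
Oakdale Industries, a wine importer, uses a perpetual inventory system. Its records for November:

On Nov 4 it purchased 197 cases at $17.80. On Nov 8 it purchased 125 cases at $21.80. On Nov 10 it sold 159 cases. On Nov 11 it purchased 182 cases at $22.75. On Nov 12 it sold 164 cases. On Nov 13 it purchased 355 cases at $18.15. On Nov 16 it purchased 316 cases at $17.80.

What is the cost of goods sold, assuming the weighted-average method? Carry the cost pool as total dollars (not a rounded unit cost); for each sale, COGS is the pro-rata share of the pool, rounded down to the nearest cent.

After Nov 4: 197 on hand, pool $3,506.60 (≈ $17.8000 each)
After Nov 8: 322 on hand, pool $6,231.60 (≈ $19.3528 each)
Nov 10, sell 159: 159/322 × $6,231.60 → $3,077.09
After Nov 11: 345 on hand, pool $7,295.01 (≈ $21.1450 each)
Nov 12, sell 164: 164/345 × $7,295.01 → $3,467.77
After Nov 13: 536 on hand, pool $10,270.49 (≈ $19.1614 each)
After Nov 16: 852 on hand, pool $15,895.29 (≈ $18.6564 each)
Total COGS = $3,077.09 + $3,467.77 = $6,544.86
Ending inventory (cost pool remaining) = $15,895.29
Check: goods available $22,440.15 = COGS $6,544.86 + ending $15,895.29

COGS = $6,544.86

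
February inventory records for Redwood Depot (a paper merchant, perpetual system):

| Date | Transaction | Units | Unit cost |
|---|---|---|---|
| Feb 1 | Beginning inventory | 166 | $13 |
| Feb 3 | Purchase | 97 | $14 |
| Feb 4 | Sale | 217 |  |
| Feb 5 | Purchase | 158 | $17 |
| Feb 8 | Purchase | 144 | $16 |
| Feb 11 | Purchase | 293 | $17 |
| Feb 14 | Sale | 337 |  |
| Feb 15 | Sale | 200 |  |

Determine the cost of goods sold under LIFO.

Feb 4, 217 sold [LIFO — newest first]: 97 @ $14 + 120 @ $13 = $2,918
Feb 14, 337 sold [LIFO — newest first]: 293 @ $17 + 44 @ $16 = $5,685
Feb 15, 200 sold [LIFO — newest first]: 100 @ $16 + 100 @ $17 = $3,300
Total COGS = $2,918 + $5,685 + $3,300 = $11,903
Ending inventory: 46 @ $13 + 58 @ $17 = $1,584
Check: goods available $13,487 = COGS $11,903 + ending $1,584

COGS = $11,903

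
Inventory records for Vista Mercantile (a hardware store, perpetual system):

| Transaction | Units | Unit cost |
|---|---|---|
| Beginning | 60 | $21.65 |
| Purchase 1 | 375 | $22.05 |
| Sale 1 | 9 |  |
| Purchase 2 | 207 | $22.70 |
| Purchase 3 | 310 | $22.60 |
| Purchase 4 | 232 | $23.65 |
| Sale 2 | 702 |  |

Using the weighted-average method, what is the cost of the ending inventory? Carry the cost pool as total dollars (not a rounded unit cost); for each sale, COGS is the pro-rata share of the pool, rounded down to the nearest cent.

Ending inventory = $10,692.42

After Beginning: 60 on hand, pool $1,299.00 (≈ $21.6500 each)
After Purchase 1: 435 on hand, pool $9,567.75 (≈ $21.9948 each)
Sale 1, sell 9: 9/435 × $9,567.75 → $197.95
After Purchase 2: 633 on hand, pool $14,068.70 (≈ $22.2254 each)
After Purchase 3: 943 on hand, pool $21,074.70 (≈ $22.3486 each)
After Purchase 4: 1175 on hand, pool $26,561.50 (≈ $22.6055 each)
Sale 2, sell 702: 702/1175 × $26,561.50 → $15,869.08
Total COGS = $197.95 + $15,869.08 = $16,067.03
Ending inventory (cost pool remaining) = $10,692.42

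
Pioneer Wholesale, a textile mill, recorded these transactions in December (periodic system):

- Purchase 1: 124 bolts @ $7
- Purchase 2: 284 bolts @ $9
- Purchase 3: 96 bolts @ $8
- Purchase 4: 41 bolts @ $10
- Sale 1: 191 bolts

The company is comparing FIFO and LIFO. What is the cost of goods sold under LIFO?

FIFO COGS: 124 @ $7 + 67 @ $9 = $1,471
LIFO COGS: 41 @ $10 + 96 @ $8 + 54 @ $9 = $1,664

COGS = $1,664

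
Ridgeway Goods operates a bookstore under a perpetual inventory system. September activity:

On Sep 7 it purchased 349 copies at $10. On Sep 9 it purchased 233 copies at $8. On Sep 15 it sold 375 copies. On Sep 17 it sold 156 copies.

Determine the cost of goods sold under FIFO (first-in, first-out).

COGS = $4,946

Sep 15, 375 sold [FIFO — oldest first]: 349 @ $10 + 26 @ $8 = $3,698
Sep 17, 156 sold [FIFO — oldest first]: 156 @ $8 = $1,248
Total COGS = $3,698 + $1,248 = $4,946
Ending inventory: 51 @ $8 = $408
Check: goods available $5,354 = COGS $4,946 + ending $408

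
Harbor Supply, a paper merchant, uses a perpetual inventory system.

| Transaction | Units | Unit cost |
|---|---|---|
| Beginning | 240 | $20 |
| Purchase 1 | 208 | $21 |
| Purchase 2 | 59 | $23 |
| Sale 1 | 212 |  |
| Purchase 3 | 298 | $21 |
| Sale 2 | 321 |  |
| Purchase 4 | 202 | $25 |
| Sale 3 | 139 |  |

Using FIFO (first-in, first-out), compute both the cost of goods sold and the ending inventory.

COGS = $13,990; ending inventory = $7,843

Sale 1 (212) [FIFO — oldest first]: 212 @ $20 = $4,240
Sale 2 (321) [FIFO — oldest first]: 28 @ $20 + 208 @ $21 + 59 @ $23 + 26 @ $21 = $6,831
Sale 3 (139) [FIFO — oldest first]: 139 @ $21 = $2,919
Total COGS = $4,240 + $6,831 + $2,919 = $13,990
Ending inventory: 133 @ $21 + 202 @ $25 = $7,843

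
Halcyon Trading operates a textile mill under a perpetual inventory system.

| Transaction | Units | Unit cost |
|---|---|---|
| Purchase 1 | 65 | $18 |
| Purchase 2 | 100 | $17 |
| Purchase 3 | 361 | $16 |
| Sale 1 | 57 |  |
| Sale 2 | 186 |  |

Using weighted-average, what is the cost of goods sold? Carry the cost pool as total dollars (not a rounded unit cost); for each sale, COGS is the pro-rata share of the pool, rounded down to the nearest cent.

After Purchase 1: 65 on hand, pool $1,170.00 (≈ $18.0000 each)
After Purchase 2: 165 on hand, pool $2,870.00 (≈ $17.3939 each)
After Purchase 3: 526 on hand, pool $8,646.00 (≈ $16.4373 each)
Sale 1, sell 57: 57/526 × $8,646.00 → $936.92
Sale 2, sell 186: 186/469 × $7,709.08 → $3,057.33
Total COGS = $936.92 + $3,057.33 = $3,994.25
Ending inventory (cost pool remaining) = $4,651.75
Check: goods available $8,646.00 = COGS $3,994.25 + ending $4,651.75

COGS = $3,994.25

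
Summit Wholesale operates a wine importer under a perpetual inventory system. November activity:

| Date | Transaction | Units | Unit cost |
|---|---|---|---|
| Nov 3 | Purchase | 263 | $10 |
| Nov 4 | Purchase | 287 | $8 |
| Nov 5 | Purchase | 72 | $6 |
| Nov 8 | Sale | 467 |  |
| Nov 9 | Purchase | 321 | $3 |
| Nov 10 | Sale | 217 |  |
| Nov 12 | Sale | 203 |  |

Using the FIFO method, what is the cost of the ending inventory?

Ending inventory = $168

Nov 8, 467 sold [FIFO — oldest first]: 263 @ $10 + 204 @ $8 = $4,262
Nov 10, 217 sold [FIFO — oldest first]: 83 @ $8 + 72 @ $6 + 62 @ $3 = $1,282
Nov 12, 203 sold [FIFO — oldest first]: 203 @ $3 = $609
Total COGS = $4,262 + $1,282 + $609 = $6,153
Ending inventory: 56 @ $3 = $168
Check: goods available $6,321 = COGS $6,153 + ending $168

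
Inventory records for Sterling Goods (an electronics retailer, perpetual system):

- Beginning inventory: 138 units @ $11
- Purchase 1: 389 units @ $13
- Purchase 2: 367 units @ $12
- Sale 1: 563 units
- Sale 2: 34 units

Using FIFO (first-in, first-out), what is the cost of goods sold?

COGS = $7,415

Sale 1 (563) [FIFO — oldest first]: 138 @ $11 + 389 @ $13 + 36 @ $12 = $7,007
Sale 2 (34) [FIFO — oldest first]: 34 @ $12 = $408
Total COGS = $7,007 + $408 = $7,415
Ending inventory: 297 @ $12 = $3,564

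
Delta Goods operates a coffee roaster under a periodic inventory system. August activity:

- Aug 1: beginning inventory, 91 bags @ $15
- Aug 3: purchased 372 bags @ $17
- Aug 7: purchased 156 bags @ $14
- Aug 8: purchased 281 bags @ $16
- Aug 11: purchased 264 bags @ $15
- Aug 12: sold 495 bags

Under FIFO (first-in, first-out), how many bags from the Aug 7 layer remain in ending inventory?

124

Aug 12, 495 sold [FIFO — oldest first]: 91 @ $15 + 372 @ $17 + 32 @ $14 = $8,137
Ending inventory: 124 @ $14 + 281 @ $16 + 264 @ $15 = $10,192
Check: goods available $18,329 = COGS $8,137 + ending $10,192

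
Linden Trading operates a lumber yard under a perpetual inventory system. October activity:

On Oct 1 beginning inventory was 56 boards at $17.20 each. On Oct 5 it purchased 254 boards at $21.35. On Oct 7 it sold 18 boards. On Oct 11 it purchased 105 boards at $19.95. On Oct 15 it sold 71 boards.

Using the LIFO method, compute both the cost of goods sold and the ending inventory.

COGS = $1,800.75; ending inventory = $6,680.10

Oct 7, 18 sold [LIFO — newest first]: 18 @ $21.35 = $384.30
Oct 15, 71 sold [LIFO — newest first]: 71 @ $19.95 = $1,416.45
Total COGS = $384.30 + $1,416.45 = $1,800.75
Ending inventory: 56 @ $17.20 + 236 @ $21.35 + 34 @ $19.95 = $6,680.10
Check: goods available $8,480.85 = COGS $1,800.75 + ending $6,680.10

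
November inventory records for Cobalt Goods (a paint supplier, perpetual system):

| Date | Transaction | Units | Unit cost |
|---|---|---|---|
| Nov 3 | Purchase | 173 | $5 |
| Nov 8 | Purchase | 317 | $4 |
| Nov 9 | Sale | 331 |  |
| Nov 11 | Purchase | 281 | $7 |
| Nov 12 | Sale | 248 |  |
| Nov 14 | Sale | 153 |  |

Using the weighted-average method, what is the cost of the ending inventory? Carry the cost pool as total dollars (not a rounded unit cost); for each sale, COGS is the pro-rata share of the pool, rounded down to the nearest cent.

Ending inventory = $235.70

After Nov 3: 173 on hand, pool $865.00 (≈ $5.0000 each)
After Nov 8: 490 on hand, pool $2,133.00 (≈ $4.3531 each)
Nov 9, sell 331: 331/490 × $2,133.00 → $1,440.86
After Nov 11: 440 on hand, pool $2,659.14 (≈ $6.0435 each)
Nov 12, sell 248: 248/440 × $2,659.14 → $1,498.78
Nov 14, sell 153: 153/192 × $1,160.36 → $924.66
Total COGS = $1,440.86 + $1,498.78 + $924.66 = $3,864.30
Ending inventory (cost pool remaining) = $235.70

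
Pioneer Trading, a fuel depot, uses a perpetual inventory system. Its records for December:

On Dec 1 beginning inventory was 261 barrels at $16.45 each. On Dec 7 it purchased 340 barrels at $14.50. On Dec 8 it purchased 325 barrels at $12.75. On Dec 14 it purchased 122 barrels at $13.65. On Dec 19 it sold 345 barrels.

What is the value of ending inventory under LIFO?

Dec 19, 345 sold [LIFO — newest first]: 122 @ $13.65 + 223 @ $12.75 = $4,508.55
Ending inventory: 261 @ $16.45 + 340 @ $14.50 + 102 @ $12.75 = $10,523.95

Ending inventory = $10,523.95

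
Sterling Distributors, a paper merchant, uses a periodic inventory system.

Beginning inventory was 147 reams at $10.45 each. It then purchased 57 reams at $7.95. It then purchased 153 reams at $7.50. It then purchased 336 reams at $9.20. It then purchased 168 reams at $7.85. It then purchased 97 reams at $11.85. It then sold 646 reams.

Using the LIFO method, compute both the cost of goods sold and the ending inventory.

COGS = $5,896.95; ending inventory = $2,799.30

Sale 1 (646) [LIFO — newest first]: 97 @ $11.85 + 168 @ $7.85 + 336 @ $9.20 + 45 @ $7.50 = $5,896.95
Ending inventory: 147 @ $10.45 + 57 @ $7.95 + 108 @ $7.50 = $2,799.30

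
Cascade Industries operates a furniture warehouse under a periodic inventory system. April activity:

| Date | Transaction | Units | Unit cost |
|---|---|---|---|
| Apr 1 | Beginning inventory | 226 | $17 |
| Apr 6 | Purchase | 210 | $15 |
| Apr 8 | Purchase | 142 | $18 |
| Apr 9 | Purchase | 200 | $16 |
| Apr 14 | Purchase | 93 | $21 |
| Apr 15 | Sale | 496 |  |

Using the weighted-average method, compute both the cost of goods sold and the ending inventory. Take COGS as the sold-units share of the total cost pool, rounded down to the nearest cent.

COGS = $8,371.63; ending inventory = $6,329.37

Apr 15, sell 496: 496/871 × $14,701.00 → $8,371.63
Ending inventory (cost pool remaining) = $6,329.37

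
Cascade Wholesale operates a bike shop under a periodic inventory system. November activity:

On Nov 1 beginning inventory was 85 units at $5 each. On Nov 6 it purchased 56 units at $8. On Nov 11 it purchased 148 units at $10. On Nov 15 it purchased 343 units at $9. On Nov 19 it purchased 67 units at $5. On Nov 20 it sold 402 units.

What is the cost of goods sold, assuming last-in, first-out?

Nov 20, 402 sold [LIFO — newest first]: 67 @ $5 + 335 @ $9 = $3,350
Ending inventory: 85 @ $5 + 56 @ $8 + 148 @ $10 + 8 @ $9 = $2,425
Check: goods available $5,775 = COGS $3,350 + ending $2,425

COGS = $3,350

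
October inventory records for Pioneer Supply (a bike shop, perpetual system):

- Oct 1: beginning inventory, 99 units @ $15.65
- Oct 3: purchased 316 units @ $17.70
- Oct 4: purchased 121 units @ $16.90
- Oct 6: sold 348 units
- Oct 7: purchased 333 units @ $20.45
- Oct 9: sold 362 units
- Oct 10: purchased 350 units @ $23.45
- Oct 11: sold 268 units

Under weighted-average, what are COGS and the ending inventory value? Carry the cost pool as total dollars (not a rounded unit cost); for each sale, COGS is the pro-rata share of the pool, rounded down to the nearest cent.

After Oct 1: 99 on hand, pool $1,549.35 (≈ $15.6500 each)
After Oct 3: 415 on hand, pool $7,142.55 (≈ $17.2110 each)
After Oct 4: 536 on hand, pool $9,187.45 (≈ $17.1408 each)
Oct 6, sell 348: 348/536 × $9,187.45 → $5,964.98
After Oct 7: 521 on hand, pool $10,032.32 (≈ $19.2559 each)
Oct 9, sell 362: 362/521 × $10,032.32 → $6,970.63
After Oct 10: 509 on hand, pool $11,269.19 (≈ $22.1399 each)
Oct 11, sell 268: 268/509 × $11,269.19 → $5,933.48
Total COGS = $5,964.98 + $6,970.63 + $5,933.48 = $18,869.09
Ending inventory (cost pool remaining) = $5,335.71
Check: goods available $24,204.80 = COGS $18,869.09 + ending $5,335.71

COGS = $18,869.09; ending inventory = $5,335.71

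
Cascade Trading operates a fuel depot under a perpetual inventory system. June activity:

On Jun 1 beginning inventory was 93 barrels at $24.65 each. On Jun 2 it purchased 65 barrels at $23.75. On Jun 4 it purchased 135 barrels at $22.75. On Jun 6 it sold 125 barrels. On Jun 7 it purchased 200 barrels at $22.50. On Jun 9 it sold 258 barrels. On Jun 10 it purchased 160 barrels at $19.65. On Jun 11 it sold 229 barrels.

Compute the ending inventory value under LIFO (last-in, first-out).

Jun 6, 125 sold [LIFO — newest first]: 125 @ $22.75 = $2,843.75
Jun 9, 258 sold [LIFO — newest first]: 200 @ $22.50 + 10 @ $22.75 + 48 @ $23.75 = $5,867.50
Jun 11, 229 sold [LIFO — newest first]: 160 @ $19.65 + 17 @ $23.75 + 52 @ $24.65 = $4,829.55
Total COGS = $2,843.75 + $5,867.50 + $4,829.55 = $13,540.80
Ending inventory: 41 @ $24.65 = $1,010.65

Ending inventory = $1,010.65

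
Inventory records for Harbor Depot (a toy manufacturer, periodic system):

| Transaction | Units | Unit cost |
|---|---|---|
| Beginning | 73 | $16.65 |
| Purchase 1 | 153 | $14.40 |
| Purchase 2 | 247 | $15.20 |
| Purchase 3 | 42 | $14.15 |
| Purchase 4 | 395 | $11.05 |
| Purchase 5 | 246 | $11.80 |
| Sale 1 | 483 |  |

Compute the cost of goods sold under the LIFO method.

Sale 1 (483) [LIFO — newest first]: 246 @ $11.80 + 237 @ $11.05 = $5,521.65
Ending inventory: 73 @ $16.65 + 153 @ $14.40 + 247 @ $15.20 + 42 @ $14.15 + 158 @ $11.05 = $9,513.25
Check: goods available $15,034.90 = COGS $5,521.65 + ending $9,513.25

COGS = $5,521.65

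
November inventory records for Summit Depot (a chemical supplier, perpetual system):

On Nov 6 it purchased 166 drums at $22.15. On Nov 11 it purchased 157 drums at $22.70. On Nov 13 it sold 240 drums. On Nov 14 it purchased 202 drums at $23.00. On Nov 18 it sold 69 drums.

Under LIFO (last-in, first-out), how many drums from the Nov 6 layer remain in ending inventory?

Nov 13, 240 sold [LIFO — newest first]: 157 @ $22.70 + 83 @ $22.15 = $5,402.35
Nov 18, 69 sold [LIFO — newest first]: 69 @ $23.00 = $1,587.00
Total COGS = $5,402.35 + $1,587.00 = $6,989.35
Ending inventory: 83 @ $22.15 + 133 @ $23.00 = $4,897.45

83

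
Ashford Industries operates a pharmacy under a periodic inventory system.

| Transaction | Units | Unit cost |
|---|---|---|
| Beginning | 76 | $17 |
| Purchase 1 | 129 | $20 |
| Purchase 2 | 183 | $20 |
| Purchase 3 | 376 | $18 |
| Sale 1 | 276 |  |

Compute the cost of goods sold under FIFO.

Sale 1 (276) [FIFO — oldest first]: 76 @ $17 + 129 @ $20 + 71 @ $20 = $5,292
Ending inventory: 112 @ $20 + 376 @ $18 = $9,008
Check: goods available $14,300 = COGS $5,292 + ending $9,008

COGS = $5,292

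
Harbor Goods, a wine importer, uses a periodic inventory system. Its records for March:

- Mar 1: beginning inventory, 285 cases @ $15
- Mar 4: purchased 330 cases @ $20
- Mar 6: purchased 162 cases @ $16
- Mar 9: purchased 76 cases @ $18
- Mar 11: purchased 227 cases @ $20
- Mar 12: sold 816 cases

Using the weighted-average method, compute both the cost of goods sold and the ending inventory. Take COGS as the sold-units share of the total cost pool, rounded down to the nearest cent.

Mar 12, sell 816: 816/1080 × $19,375.00 → $14,638.88
Ending inventory (cost pool remaining) = $4,736.12
Check: goods available $19,375.00 = COGS $14,638.88 + ending $4,736.12

COGS = $14,638.88; ending inventory = $4,736.12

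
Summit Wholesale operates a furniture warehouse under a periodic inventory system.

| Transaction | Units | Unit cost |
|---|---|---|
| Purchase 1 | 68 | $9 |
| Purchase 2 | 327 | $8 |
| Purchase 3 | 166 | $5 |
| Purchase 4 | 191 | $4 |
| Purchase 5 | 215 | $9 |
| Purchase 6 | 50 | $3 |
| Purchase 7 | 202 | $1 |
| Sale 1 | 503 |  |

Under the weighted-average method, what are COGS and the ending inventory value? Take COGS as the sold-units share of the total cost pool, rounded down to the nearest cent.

COGS = $2,933.41; ending inventory = $4,175.59

Sale 1, sell 503: 503/1219 × $7,109.00 → $2,933.41
Ending inventory (cost pool remaining) = $4,175.59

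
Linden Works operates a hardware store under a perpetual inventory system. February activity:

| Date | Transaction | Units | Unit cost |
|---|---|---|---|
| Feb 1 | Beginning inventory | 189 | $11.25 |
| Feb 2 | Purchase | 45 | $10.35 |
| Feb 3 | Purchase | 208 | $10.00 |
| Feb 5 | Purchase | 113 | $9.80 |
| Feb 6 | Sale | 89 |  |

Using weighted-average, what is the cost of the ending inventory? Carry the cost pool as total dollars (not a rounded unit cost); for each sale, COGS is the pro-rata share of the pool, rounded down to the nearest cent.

After Feb 1: 189 on hand, pool $2,126.25 (≈ $11.2500 each)
After Feb 2: 234 on hand, pool $2,592.00 (≈ $11.0769 each)
After Feb 3: 442 on hand, pool $4,672.00 (≈ $10.5701 each)
After Feb 5: 555 on hand, pool $5,779.40 (≈ $10.4133 each)
Feb 6, sell 89: 89/555 × $5,779.40 → $926.78
Ending inventory (cost pool remaining) = $4,852.62

Ending inventory = $4,852.62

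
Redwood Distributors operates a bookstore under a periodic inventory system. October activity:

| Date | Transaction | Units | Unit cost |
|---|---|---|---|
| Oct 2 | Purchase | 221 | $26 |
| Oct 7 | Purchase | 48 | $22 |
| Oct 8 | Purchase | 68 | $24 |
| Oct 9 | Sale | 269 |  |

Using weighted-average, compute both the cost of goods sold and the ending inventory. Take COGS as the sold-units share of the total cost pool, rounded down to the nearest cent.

Oct 9, sell 269: 269/337 × $8,434.00 → $6,732.18
Ending inventory (cost pool remaining) = $1,701.82
Check: goods available $8,434.00 = COGS $6,732.18 + ending $1,701.82

COGS = $6,732.18; ending inventory = $1,701.82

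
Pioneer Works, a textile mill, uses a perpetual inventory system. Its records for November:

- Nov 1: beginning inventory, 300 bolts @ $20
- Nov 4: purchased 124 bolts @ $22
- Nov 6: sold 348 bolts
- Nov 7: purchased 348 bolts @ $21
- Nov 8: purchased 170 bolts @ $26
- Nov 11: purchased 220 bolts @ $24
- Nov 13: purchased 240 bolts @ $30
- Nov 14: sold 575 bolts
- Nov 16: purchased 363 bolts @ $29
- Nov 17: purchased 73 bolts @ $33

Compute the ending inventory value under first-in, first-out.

Nov 6, 348 sold [FIFO — oldest first]: 300 @ $20 + 48 @ $22 = $7,056
Nov 14, 575 sold [FIFO — oldest first]: 76 @ $22 + 348 @ $21 + 151 @ $26 = $12,906
Total COGS = $7,056 + $12,906 = $19,962
Ending inventory: 19 @ $26 + 220 @ $24 + 240 @ $30 + 363 @ $29 + 73 @ $33 = $25,910

Ending inventory = $25,910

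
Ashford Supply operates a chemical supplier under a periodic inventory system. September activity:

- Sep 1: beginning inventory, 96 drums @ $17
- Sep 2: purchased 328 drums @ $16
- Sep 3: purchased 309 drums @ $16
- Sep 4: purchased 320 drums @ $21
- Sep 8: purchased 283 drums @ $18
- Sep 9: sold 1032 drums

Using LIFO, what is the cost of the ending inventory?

Sep 9, 1032 sold [LIFO — newest first]: 283 @ $18 + 320 @ $21 + 309 @ $16 + 120 @ $16 = $18,678
Ending inventory: 96 @ $17 + 208 @ $16 = $4,960

Ending inventory = $4,960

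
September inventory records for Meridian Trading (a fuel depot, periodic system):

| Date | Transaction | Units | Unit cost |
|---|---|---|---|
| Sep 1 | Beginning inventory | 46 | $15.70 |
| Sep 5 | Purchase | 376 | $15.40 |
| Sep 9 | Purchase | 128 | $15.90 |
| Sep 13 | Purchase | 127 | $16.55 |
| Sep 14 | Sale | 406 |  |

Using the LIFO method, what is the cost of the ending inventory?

Sep 14, 406 sold [LIFO — newest first]: 127 @ $16.55 + 128 @ $15.90 + 151 @ $15.40 = $6,462.45
Ending inventory: 46 @ $15.70 + 225 @ $15.40 = $4,187.20
Check: goods available $10,649.65 = COGS $6,462.45 + ending $4,187.20

Ending inventory = $4,187.20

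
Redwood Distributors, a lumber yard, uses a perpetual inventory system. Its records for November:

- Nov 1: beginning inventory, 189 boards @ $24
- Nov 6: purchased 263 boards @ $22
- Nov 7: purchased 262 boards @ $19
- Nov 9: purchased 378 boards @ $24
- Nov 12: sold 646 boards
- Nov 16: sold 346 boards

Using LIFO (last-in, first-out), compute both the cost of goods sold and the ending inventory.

Nov 12, 646 sold [LIFO — newest first]: 378 @ $24 + 262 @ $19 + 6 @ $22 = $14,182
Nov 16, 346 sold [LIFO — newest first]: 257 @ $22 + 89 @ $24 = $7,790
Total COGS = $14,182 + $7,790 = $21,972
Ending inventory: 100 @ $24 = $2,400

COGS = $21,972; ending inventory = $2,400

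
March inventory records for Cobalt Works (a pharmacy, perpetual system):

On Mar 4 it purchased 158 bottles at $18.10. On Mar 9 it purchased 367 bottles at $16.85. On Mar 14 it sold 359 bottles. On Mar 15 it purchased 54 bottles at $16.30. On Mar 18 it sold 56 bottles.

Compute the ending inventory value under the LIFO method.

Mar 14, 359 sold [LIFO — newest first]: 359 @ $16.85 = $6,049.15
Mar 18, 56 sold [LIFO — newest first]: 54 @ $16.30 + 2 @ $16.85 = $913.90
Total COGS = $6,049.15 + $913.90 = $6,963.05
Ending inventory: 158 @ $18.10 + 6 @ $16.85 = $2,960.90

Ending inventory = $2,960.90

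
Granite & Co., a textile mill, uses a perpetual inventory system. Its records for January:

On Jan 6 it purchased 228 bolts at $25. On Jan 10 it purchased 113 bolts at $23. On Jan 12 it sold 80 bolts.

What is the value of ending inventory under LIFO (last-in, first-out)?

Jan 12, 80 sold [LIFO — newest first]: 80 @ $23 = $1,840
Ending inventory: 228 @ $25 + 33 @ $23 = $6,459

Ending inventory = $6,459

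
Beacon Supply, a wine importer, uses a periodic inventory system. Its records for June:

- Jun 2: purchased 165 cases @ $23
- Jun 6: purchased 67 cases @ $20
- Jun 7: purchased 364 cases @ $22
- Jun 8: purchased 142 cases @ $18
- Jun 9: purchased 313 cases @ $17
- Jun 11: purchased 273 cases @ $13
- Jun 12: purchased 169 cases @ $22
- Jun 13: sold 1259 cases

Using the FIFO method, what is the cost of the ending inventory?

Jun 13, 1259 sold [FIFO — oldest first]: 165 @ $23 + 67 @ $20 + 364 @ $22 + 142 @ $18 + 313 @ $17 + 208 @ $13 = $23,724
Ending inventory: 65 @ $13 + 169 @ $22 = $4,563

Ending inventory = $4,563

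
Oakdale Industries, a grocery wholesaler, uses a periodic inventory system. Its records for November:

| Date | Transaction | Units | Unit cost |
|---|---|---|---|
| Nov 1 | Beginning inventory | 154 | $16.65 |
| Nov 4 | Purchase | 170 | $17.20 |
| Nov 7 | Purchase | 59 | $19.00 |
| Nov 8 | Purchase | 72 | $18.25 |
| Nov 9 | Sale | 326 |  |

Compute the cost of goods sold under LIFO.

COGS = $5,775.25

Nov 9, 326 sold [LIFO — newest first]: 72 @ $18.25 + 59 @ $19.00 + 170 @ $17.20 + 25 @ $16.65 = $5,775.25
Ending inventory: 129 @ $16.65 = $2,147.85
Check: goods available $7,923.10 = COGS $5,775.25 + ending $2,147.85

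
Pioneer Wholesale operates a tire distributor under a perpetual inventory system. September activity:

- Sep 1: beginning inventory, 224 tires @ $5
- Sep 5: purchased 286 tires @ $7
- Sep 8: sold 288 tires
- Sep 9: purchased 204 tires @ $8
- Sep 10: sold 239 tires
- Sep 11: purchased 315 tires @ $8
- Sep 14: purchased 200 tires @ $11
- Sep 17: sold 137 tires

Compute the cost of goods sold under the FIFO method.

COGS = $4,354

Sep 8, 288 sold [FIFO — oldest first]: 224 @ $5 + 64 @ $7 = $1,568
Sep 10, 239 sold [FIFO — oldest first]: 222 @ $7 + 17 @ $8 = $1,690
Sep 17, 137 sold [FIFO — oldest first]: 137 @ $8 = $1,096
Total COGS = $1,568 + $1,690 + $1,096 = $4,354
Ending inventory: 50 @ $8 + 315 @ $8 + 200 @ $11 = $5,120
Check: goods available $9,474 = COGS $4,354 + ending $5,120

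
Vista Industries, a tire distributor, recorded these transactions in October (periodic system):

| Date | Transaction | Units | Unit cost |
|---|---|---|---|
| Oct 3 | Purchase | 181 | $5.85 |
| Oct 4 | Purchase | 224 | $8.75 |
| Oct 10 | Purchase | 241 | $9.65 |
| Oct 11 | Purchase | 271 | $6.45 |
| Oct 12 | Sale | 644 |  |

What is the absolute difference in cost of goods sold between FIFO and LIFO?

FIFO COGS: 181 @ $5.85 + 224 @ $8.75 + 239 @ $9.65 = $5,325.20
LIFO COGS: 271 @ $6.45 + 241 @ $9.65 + 132 @ $8.75 = $5,228.60
Difference = |$5,325.20 − $5,228.60| = $96.60

$96.60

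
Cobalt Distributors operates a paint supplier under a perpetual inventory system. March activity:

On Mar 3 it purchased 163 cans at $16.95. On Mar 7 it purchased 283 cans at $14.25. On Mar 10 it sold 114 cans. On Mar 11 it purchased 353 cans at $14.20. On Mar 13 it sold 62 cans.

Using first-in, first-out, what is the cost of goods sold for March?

Mar 10, 114 sold [FIFO — oldest first]: 114 @ $16.95 = $1,932.30
Mar 13, 62 sold [FIFO — oldest first]: 49 @ $16.95 + 13 @ $14.25 = $1,015.80
Total COGS = $1,932.30 + $1,015.80 = $2,948.10
Ending inventory: 270 @ $14.25 + 353 @ $14.20 = $8,860.10

COGS = $2,948.10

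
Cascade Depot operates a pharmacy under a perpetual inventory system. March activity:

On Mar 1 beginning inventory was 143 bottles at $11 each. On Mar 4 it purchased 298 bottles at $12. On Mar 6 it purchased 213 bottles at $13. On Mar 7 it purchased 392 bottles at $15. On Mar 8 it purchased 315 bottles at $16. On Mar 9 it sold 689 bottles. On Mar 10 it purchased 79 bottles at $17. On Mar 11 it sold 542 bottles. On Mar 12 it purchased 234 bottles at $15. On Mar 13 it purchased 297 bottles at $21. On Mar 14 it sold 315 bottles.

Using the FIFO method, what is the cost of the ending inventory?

Ending inventory = $8,157

Mar 9, 689 sold [FIFO — oldest first]: 143 @ $11 + 298 @ $12 + 213 @ $13 + 35 @ $15 = $8,443
Mar 11, 542 sold [FIFO — oldest first]: 357 @ $15 + 185 @ $16 = $8,315
Mar 14, 315 sold [FIFO — oldest first]: 130 @ $16 + 79 @ $17 + 106 @ $15 = $5,013
Total COGS = $8,443 + $8,315 + $5,013 = $21,771
Ending inventory: 128 @ $15 + 297 @ $21 = $8,157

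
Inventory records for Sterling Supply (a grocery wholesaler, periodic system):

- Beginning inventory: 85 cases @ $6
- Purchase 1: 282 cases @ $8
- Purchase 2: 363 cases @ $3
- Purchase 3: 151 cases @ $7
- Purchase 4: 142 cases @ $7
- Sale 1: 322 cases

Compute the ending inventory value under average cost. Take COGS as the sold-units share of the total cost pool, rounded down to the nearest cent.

Sale 1, sell 322: 322/1023 × $5,906.00 → $1,858.97
Ending inventory (cost pool remaining) = $4,047.03
Check: goods available $5,906.00 = COGS $1,858.97 + ending $4,047.03

Ending inventory = $4,047.03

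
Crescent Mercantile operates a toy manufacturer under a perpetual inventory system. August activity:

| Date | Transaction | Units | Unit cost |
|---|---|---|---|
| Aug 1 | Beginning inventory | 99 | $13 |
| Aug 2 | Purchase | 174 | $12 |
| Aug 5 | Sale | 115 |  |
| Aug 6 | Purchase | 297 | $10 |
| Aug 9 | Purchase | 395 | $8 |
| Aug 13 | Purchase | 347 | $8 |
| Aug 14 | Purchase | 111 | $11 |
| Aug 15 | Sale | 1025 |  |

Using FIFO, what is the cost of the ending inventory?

Ending inventory = $2,597

Aug 5, 115 sold [FIFO — oldest first]: 99 @ $13 + 16 @ $12 = $1,479
Aug 15, 1025 sold [FIFO — oldest first]: 158 @ $12 + 297 @ $10 + 395 @ $8 + 175 @ $8 = $9,426
Total COGS = $1,479 + $9,426 = $10,905
Ending inventory: 172 @ $8 + 111 @ $11 = $2,597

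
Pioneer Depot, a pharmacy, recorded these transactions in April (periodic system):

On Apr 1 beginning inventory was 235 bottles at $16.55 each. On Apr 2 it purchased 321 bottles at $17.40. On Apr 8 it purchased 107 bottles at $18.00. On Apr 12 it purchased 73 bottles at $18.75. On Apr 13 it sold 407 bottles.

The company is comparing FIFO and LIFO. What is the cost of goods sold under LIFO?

FIFO COGS: 235 @ $16.55 + 172 @ $17.40 = $6,882.05
LIFO COGS: 73 @ $18.75 + 107 @ $18.00 + 227 @ $17.40 = $7,244.55

COGS = $7,244.55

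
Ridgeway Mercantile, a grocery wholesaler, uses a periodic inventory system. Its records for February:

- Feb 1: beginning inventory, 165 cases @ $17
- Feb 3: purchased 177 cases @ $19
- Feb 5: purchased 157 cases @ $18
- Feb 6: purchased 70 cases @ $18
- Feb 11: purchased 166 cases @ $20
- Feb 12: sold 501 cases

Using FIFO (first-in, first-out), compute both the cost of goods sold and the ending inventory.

Feb 12, 501 sold [FIFO — oldest first]: 165 @ $17 + 177 @ $19 + 157 @ $18 + 2 @ $18 = $9,030
Ending inventory: 68 @ $18 + 166 @ $20 = $4,544

COGS = $9,030; ending inventory = $4,544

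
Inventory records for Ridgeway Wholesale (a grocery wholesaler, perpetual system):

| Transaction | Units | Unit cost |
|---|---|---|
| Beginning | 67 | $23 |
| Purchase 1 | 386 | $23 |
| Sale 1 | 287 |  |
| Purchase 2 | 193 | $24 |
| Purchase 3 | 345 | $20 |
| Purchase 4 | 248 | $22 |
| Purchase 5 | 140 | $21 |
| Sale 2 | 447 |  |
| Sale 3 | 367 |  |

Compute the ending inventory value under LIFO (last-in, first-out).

Ending inventory = $6,506

Sale 1 (287) [LIFO — newest first]: 287 @ $23 = $6,601
Sale 2 (447) [LIFO — newest first]: 140 @ $21 + 248 @ $22 + 59 @ $20 = $9,576
Sale 3 (367) [LIFO — newest first]: 286 @ $20 + 81 @ $24 = $7,664
Total COGS = $6,601 + $9,576 + $7,664 = $23,841
Ending inventory: 67 @ $23 + 99 @ $23 + 112 @ $24 = $6,506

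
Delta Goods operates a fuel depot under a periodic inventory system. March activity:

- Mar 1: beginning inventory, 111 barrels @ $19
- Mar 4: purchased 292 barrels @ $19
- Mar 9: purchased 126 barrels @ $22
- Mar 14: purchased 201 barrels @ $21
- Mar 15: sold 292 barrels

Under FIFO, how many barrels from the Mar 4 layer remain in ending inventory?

Mar 15, 292 sold [FIFO — oldest first]: 111 @ $19 + 181 @ $19 = $5,548
Ending inventory: 111 @ $19 + 126 @ $22 + 201 @ $21 = $9,102

111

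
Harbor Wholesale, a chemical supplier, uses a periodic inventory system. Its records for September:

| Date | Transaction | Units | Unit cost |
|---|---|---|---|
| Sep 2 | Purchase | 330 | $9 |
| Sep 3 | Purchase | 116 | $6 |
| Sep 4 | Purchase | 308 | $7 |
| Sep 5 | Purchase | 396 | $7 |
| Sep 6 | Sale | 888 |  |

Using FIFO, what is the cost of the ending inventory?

Sep 6, 888 sold [FIFO — oldest first]: 330 @ $9 + 116 @ $6 + 308 @ $7 + 134 @ $7 = $6,760
Ending inventory: 262 @ $7 = $1,834

Ending inventory = $1,834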